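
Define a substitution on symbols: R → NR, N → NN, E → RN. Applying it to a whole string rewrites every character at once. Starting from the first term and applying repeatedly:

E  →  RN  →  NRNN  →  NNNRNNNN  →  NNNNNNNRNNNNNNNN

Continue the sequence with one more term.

Applying the rule to each of the 16 symbols of NNNNNNNRNNNNNNNN gives the pieces NN NN NN NN NN NN NN NR NN NN NN NN NN NN NN NN, which concatenate to the answer.

NNNNNNNNNNNNNNNRNNNNNNNNNNNNNNNN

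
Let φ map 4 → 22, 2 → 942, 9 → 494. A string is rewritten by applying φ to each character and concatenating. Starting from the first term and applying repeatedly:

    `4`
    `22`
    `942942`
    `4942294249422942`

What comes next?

Rewriting the 16 symbols of 4942294249422942 one by one yields 22 494 22 942 942 494 22 942 22 494 22 942 942 494 22 942; concatenated:

224942294294249422942224942294294249422942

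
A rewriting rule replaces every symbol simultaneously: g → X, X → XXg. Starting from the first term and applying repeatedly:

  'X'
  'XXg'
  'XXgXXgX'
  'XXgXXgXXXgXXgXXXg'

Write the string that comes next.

Rewriting the 17 symbols of XXgXXgXXXgXXgXXXg one by one yields XXg XXg X XXg XXg X XXg XXg XXg X XXg XXg X XXg XXg XXg X; concatenated:

XXgXXgXXXgXXgXXXgXXgXXgXXXgXXgXXXgXXgXXgX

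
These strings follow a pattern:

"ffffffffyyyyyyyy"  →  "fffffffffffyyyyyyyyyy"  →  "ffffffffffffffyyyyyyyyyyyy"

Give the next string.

The n-th term is 3n-1 f's then 2n+2 y's, where the shown terms are n = 3, 4, 5.
For the next term, n = 6, so the run lengths are 17, 14.

fffffffffffffffffyyyyyyyyyyyyyy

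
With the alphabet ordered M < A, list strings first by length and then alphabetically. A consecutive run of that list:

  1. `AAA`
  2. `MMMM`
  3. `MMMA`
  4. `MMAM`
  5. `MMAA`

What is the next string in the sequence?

MAMM

Find the rightmost character of MMAA below A, bump it to the next letter, and reset everything to its right to M.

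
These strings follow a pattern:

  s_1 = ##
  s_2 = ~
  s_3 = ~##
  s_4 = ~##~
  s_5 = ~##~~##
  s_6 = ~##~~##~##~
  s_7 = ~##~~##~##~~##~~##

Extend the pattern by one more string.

This is a Fibonacci-style word recurrence s(k) = s(k−1)·s(k−2): e.g. ~·## = ~##.
Continuing: ~##~~##~##~~##~~## · ~##~~##~##~ gives term 8.

~##~~##~##~~##~~##~##~~##~##~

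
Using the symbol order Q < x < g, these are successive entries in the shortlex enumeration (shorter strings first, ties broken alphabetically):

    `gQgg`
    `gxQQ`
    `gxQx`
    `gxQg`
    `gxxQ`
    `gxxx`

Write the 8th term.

Stepping forward 2 times from gxxx: gxxx → gxxg, then the target.

gxgQ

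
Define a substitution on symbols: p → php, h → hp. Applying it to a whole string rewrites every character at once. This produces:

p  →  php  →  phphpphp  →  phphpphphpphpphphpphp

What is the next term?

phphpphphpphpphphpphphpphpphphpphpphphpphphpphpphphpphp

Applying the rule to each of the 21 symbols of phphpphphpphpphphpphp gives the pieces php hp php hp php php hp php hp php php hp php php hp php hp php php hp php, which concatenate to the answer.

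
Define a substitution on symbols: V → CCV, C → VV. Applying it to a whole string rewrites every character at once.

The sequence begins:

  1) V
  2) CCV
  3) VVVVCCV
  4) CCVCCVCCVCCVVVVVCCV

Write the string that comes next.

Rewriting the 19 symbols of CCVCCVCCVCCVVVVVCCV one by one yields VV VV CCV VV VV CCV VV VV CCV VV VV CCV CCV CCV CCV CCV VV VV CCV; concatenated:

VVVVCCVVVVVCCVVVVVCCVVVVVCCVCCVCCVCCVCCVVVVVCCV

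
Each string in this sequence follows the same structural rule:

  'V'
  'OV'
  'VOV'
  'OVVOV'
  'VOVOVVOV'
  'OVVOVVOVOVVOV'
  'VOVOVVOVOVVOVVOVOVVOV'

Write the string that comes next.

OVVOVVOVOVVOVVOVOVVOVOVVOVVOVOVVOV

This is a Fibonacci-style word recurrence s(k) = s(k−2)·s(k−1): e.g. V·OV = VOV.
The next term joins OVVOVVOVOVVOV and VOVOVVOVOVVOVVOVOVVOV.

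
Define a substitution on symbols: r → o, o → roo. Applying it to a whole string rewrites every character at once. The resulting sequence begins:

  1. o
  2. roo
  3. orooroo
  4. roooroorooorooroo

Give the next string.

orooroorooorooroooroorooroooroorooorooroo

Replace each of the 17 characters of roooroorooorooroo in place — o roo roo roo o roo roo o roo roo roo o roo roo o roo roo — and concatenate.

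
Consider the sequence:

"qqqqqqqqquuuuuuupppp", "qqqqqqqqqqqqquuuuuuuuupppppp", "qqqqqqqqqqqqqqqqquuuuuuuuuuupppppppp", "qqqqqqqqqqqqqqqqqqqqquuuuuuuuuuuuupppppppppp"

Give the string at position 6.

Term n consists of 4n+1 q's, followed by 2n+3 u's, followed by 2n p's, where the shown terms are n = 2, 3, 4, 5.
Setting n = 7 gives 29, 17, 14 characters in each block.

qqqqqqqqqqqqqqqqqqqqqqqqqqqqquuuuuuuuuuuuuuuuupppppppppppppp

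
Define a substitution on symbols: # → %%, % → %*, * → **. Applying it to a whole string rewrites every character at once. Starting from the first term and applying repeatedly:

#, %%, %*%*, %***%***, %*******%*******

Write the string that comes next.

%***************%***************

φ(%*******%*******) expands symbol-by-symbol to %* ** ** ** ** ** ** ** %* ** ** ** ** ** ** **; joining the 16 pieces gives the next term.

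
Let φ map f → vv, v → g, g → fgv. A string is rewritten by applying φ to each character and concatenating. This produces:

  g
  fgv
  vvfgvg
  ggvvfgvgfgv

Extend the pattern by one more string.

Expanding ggvvfgvgfgv: g→fgv, g→fgv, v→g, v→g, f→vv, g→fgv, v→g, g→fgv, f→vv, g→fgv, v→g. Concatenated: fgv fgv g g vv fgv g fgv vv fgv g.

fgvfgvggvvfgvgfgvvvfgvg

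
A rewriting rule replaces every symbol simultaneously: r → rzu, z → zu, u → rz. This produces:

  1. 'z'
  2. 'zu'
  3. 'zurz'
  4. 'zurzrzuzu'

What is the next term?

zurzrzuzurzuzurzzurz

Apply φ to zurzrzuzu symbol by symbol: z→zu, u→rz, r→rzu, z→zu, r→rzu, z→zu, u→rz, z→zu, u→rz; joined: zu rz rzu zu rzu zu rz zu rz.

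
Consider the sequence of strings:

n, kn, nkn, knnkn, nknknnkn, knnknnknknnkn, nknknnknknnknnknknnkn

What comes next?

knnknnknknnknnknknnknknnknnknknnkn

From term 3 onward, concatenate the second-to-last term with the last: n·kn = nkn, kn·nkn = knnkn, …
Continuing: knnknnknknnkn · nknknnknknnknnknknnkn gives term 8.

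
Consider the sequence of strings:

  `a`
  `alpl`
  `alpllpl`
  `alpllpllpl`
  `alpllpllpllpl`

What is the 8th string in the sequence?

The strings grow by a fixed suffix lpl each time.
From alpllpllpllpl, 3 further steps: alpllpllpllpl → alpllpllpllpllpl → alpllpllpllpllpllpl → (answer).

alpllpllpllpllpllpllpl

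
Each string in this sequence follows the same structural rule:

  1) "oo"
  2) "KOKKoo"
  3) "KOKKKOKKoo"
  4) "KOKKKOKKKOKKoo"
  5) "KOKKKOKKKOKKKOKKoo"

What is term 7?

KOKKKOKKKOKKKOKKKOKKKOKKoo

The strings grow by a fixed prefix KOKK each time.
From KOKKKOKKKOKKKOKKoo, 2 further steps: KOKKKOKKKOKKKOKKoo → KOKKKOKKKOKKKOKKKOKKoo → (answer).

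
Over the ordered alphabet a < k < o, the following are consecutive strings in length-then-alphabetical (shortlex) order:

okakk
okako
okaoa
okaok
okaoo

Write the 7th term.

Stepping forward 2 times from okaoo: okaoo → okkaa, then the target.

okkak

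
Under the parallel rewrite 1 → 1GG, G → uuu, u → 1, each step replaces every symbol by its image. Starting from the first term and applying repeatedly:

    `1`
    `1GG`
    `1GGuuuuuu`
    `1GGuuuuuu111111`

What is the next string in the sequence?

1GGuuuuuu1111111GG1GG1GG1GG1GG1GG

φ(1GGuuuuuu111111) expands symbol-by-symbol to 1GG uuu uuu 1 1 1 1 1 1 1GG 1GG 1GG 1GG 1GG 1GG; joining the 15 pieces gives the next term.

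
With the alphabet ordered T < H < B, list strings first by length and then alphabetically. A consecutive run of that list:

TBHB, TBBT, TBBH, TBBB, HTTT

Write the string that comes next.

The successor of HTTT increments the rightmost position that isn't already B and resets every position after it to T.

HTTH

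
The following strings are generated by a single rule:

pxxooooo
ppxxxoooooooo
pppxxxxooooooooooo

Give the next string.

ppppxxxxxoooooooooooooo

The n-th term is n p's then n+1 x's then 3n+2 o's (n = 1, 2, …).
At n = 4 the blocks have lengths 4, 5, 14.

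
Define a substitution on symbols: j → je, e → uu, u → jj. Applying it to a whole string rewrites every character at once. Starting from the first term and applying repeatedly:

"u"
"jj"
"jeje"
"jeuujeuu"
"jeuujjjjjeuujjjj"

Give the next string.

jeuujjjjjejejejejeuujjjjjejejeje

Applying the rule to each of the 16 symbols of jeuujjjjjeuujjjj gives the pieces je uu jj jj je je je je je uu jj jj je je je je, which concatenate to the answer.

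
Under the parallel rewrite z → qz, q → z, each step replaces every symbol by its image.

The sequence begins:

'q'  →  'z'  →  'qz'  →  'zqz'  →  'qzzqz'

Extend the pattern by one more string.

zqzqzzqz

Apply φ to qzzqz symbol by symbol: q→z, z→qz, z→qz, q→z, z→qz; joined: z qz qz z qz.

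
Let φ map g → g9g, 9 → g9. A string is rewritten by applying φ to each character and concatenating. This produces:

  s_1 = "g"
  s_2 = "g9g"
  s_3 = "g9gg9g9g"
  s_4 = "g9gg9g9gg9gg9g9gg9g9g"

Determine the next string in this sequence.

Replace each of the 21 characters of g9gg9g9gg9gg9g9gg9g9g in place — g9g g9 g9g g9g g9 g9g g9 g9g g9g g9 g9g g9g g9 g9g g9 g9g g9g g9 g9g g9 g9g — and concatenate.

g9gg9g9gg9gg9g9gg9g9gg9gg9g9gg9gg9g9gg9g9gg9gg9g9gg9g9g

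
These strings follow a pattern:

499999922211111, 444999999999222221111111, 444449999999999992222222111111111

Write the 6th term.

The n-th term is 2n-1 4's then 3n+3 9's then 2n+1 2's then 2n+3 1's (n = 1, 2, …).
For term 6, n = 6, so the run lengths are 11, 21, 13, 15.

444444444449999999999999999999992222222222222111111111111111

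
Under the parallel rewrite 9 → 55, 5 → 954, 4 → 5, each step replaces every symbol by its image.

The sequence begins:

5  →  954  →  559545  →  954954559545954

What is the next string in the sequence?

Rewriting the 15 symbols of 954954559545954 one by one yields 55 954 5 55 954 5 954 954 55 954 5 954 55 954 5; concatenated:

559545559545954954559545954559545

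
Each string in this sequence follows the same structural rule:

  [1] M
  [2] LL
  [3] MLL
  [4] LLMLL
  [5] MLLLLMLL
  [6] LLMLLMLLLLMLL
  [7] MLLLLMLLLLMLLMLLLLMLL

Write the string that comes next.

LLMLLMLLLLMLLMLLLLMLLLLMLLMLLLLMLL

This is a Fibonacci-style word recurrence s(k) = s(k−2)·s(k−1): e.g. M·LL = MLL.
Continuing: LLMLLMLLLLMLL · MLLLLMLLLLMLLMLLLLMLL gives term 8.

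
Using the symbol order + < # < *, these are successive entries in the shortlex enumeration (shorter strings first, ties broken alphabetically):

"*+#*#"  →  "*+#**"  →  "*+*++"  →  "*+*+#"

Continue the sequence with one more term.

*+*+*

Find the rightmost character of *+*+# below *, bump it to the next letter, and reset everything to its right to +.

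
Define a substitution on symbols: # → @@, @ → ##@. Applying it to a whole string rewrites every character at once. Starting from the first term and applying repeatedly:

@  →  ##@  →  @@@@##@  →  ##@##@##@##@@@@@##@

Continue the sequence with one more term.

Replace each of the 19 characters of ##@##@##@##@@@@@##@ in place — @@ @@ ##@ @@ @@ ##@ @@ @@ ##@ @@ @@ ##@ ##@ ##@ ##@ ##@ @@ @@ ##@ — and concatenate.

@@@@##@@@@@##@@@@@##@@@@@##@##@##@##@##@@@@@##@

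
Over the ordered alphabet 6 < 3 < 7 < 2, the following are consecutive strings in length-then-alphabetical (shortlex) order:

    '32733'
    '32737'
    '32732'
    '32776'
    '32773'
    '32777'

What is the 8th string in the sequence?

32726

Continuing the enumeration 2 steps past 32777: 32777 → 32772 → (answer).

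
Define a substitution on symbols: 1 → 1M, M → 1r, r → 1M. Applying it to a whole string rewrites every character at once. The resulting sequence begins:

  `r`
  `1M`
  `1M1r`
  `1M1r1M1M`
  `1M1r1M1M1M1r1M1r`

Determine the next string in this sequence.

Replace each of the 16 characters of 1M1r1M1M1M1r1M1r in place — 1M 1r 1M 1M 1M 1r 1M 1r 1M 1r 1M 1M 1M 1r 1M 1M — and concatenate.

1M1r1M1M1M1r1M1r1M1r1M1M1M1r1M1M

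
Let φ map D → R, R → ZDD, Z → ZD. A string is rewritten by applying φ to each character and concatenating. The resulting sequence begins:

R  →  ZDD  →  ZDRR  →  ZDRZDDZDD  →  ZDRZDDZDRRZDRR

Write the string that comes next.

ZDRZDDZDRRZDRZDDZDDZDRZDDZDD

φ(ZDRZDDZDRRZDRR) expands symbol-by-symbol to ZD R ZDD ZD R R ZD R ZDD ZDD ZD R ZDD ZDD; joining the 14 pieces gives the next term.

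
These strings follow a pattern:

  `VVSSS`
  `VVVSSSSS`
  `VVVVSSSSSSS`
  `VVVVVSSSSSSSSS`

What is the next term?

Reading off run lengths: V runs 2, 3, 4, 5; S runs 3, 5, 7, 9 — each is linear in n (n = 1, 2, …).
At n = 5 the blocks have lengths 6, 11.

VVVVVVSSSSSSSSSSS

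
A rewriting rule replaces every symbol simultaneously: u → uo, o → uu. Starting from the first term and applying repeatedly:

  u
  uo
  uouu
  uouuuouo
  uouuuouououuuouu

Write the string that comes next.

uouuuouououuuouuuouuuouououuuouo

Applying the rule to each of the 16 symbols of uouuuouououuuouu gives the pieces uo uu uo uo uo uu uo uu uo uu uo uo uo uu uo uo, which concatenate to the answer.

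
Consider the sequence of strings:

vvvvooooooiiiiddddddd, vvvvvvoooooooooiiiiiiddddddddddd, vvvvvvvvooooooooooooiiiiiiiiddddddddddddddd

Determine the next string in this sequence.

vvvvvvvvvvoooooooooooooooiiiiiiiiiiddddddddddddddddddd

Term n consists of 2n v's, followed by 3n o's, followed by 2n i's, followed by 4n-1 d's, where the shown terms are n = 2, 3, 4.
At n = 5 the blocks have lengths 10, 15, 10, 19.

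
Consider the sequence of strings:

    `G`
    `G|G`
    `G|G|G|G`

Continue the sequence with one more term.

G|G|G|G|G|G|G|G

s(k+1) = s(k)·|·s(k) — each term doubles the last with '|' between the halves.
So the next term is two copies of G|G|G|G with '|' between the halves.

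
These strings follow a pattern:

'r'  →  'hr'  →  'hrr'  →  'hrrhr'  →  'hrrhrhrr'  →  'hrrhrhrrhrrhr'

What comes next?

Each term (from the third on) is the previous term followed by the one before it: term 3 = hr·r = hrr.
The next term joins hrrhrhrrhrrhr and hrrhrhrr.

hrrhrhrrhrrhrhrrhrhrr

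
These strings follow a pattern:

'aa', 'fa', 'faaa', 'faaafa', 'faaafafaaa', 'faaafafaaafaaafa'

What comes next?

Each term (from the third on) is the previous term followed by the one before it: term 3 = fa·aa = faaa.
The next term joins faaafafaaafaaafa and faaafafaaa.

faaafafaaafaaafafaaafafaaa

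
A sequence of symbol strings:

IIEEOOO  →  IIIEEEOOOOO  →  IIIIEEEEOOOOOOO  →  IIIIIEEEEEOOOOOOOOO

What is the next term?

IIIIIIEEEEEEOOOOOOOOOOO

The n-th term is n+1 I's then n+1 E's then 2n+1 O's (n = 1, 2, …).
For the next term, n = 5, so the run lengths are 6, 6, 11.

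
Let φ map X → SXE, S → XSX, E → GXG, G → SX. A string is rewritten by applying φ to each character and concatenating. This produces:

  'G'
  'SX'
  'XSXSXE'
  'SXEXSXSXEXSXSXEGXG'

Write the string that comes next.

XSXSXEGXGSXEXSXSXEXSXSXEGXGSXEXSXSXEXSXSXEGXGSXSXESX

Replace each of the 18 characters of SXEXSXSXEXSXSXEGXG in place — XSX SXE GXG SXE XSX SXE XSX SXE GXG SXE XSX SXE XSX SXE GXG SX SXE SX — and concatenate.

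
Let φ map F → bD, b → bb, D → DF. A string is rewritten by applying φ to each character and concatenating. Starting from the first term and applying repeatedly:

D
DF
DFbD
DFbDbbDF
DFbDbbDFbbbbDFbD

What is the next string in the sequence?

Applying the rule to each of the 16 symbols of DFbDbbDFbbbbDFbD gives the pieces DF bD bb DF bb bb DF bD bb bb bb bb DF bD bb DF, which concatenate to the answer.

DFbDbbDFbbbbDFbDbbbbbbbbDFbDbbDF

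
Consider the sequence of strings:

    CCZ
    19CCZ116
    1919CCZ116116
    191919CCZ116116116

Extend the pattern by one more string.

s(k+1) = 19·s(k)·116, so each term gains 19 as a prefix and 116 as a suffix.
So the next term is 19·191919CCZ116116116·116.

19191919CCZ116116116116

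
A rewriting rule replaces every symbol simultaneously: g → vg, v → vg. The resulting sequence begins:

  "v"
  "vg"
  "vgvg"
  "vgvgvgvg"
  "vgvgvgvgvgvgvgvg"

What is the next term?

Replace each of the 16 characters of vgvgvgvgvgvgvgvg in place — vg vg vg vg vg vg vg vg vg vg vg vg vg vg vg vg — and concatenate.

vgvgvgvgvgvgvgvgvgvgvgvgvgvgvgvg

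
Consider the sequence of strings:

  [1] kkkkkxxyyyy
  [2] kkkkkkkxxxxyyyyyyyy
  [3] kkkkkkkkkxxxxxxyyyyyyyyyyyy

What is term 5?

The n-th term is 2n+3 k's then 2n x's then 4n y's (n = 1, 2, …).
At n = 5 the blocks have lengths 13, 10, 20.

kkkkkkkkkkkkkxxxxxxxxxxyyyyyyyyyyyyyyyyyyyy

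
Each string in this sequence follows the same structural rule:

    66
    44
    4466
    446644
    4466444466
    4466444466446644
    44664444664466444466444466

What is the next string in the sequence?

446644446644664444664444664466444466446644

Each term (from the third on) is the previous term followed by the one before it: term 3 = 44·66 = 4466.
Continuing: 44664444664466444466444466 · 4466444466446644 gives term 8.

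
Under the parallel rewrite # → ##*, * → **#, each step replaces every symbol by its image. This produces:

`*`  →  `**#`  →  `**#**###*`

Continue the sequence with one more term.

Rewriting each symbol of **#**###*: *→**#, *→**#, #→##*, *→**#, *→**#, #→##*, #→##*, #→##*, *→**#, which concatenates to **# **# ##* **# **# ##* ##* ##* **#.

**#**###***#**###*##*##***#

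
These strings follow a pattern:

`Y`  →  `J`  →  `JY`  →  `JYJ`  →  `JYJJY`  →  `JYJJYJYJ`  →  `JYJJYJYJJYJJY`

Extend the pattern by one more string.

This is a Fibonacci-style word recurrence s(k) = s(k−1)·s(k−2): e.g. J·Y = JY.
The next term joins JYJJYJYJJYJJY and JYJJYJYJ.

JYJJYJYJJYJJYJYJJYJYJ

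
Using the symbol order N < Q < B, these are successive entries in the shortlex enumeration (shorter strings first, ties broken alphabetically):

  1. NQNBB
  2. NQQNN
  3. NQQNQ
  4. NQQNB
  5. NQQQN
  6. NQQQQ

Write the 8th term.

Stepping forward 2 times from NQQQQ: NQQQQ → NQQQB, then the target.

NQQBN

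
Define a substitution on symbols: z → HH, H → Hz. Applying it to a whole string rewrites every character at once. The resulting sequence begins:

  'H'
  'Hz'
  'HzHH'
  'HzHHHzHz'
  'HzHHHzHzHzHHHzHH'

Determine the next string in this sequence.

Applying the rule to each of the 16 symbols of HzHHHzHzHzHHHzHH gives the pieces Hz HH Hz Hz Hz HH Hz HH Hz HH Hz Hz Hz HH Hz Hz, which concatenate to the answer.

HzHHHzHzHzHHHzHHHzHHHzHzHzHHHzHz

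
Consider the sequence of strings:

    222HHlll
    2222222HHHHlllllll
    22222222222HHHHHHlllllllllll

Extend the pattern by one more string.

Reading off run lengths: 2 runs 3, 7, 11; H runs 2, 4, 6; l runs 3, 7, 11 — each is linear in n (n = 1, 2, …).
For the next term, n = 4, so the run lengths are 15, 8, 15.

222222222222222HHHHHHHHlllllllllllllll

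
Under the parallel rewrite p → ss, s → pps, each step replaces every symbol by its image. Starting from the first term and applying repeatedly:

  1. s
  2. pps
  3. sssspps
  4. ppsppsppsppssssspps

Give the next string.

Replace each of the 19 characters of ppsppsppsppssssspps in place — ss ss pps ss ss pps ss ss pps ss ss pps pps pps pps pps ss ss pps — and concatenate.

ssssppsssssppsssssppsssssppsppsppsppsppssssspps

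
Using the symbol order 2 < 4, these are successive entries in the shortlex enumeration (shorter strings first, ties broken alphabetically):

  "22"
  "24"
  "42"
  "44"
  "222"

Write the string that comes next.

Treat 222 as a base-2 numeral over the given alphabet and add one, carrying through any trailing 4's.

224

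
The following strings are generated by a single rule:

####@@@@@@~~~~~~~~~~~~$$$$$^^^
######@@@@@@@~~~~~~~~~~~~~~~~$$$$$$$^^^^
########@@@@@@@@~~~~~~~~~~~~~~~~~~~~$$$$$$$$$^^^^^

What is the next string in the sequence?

##########@@@@@@@@@~~~~~~~~~~~~~~~~~~~~~~~~$$$$$$$$$$$^^^^^^

The n-th term is 2n-2 #'s then n+3 @'s then 4n ~'s then 2n-1 $'s then n ^'s, where the shown terms are n = 3, 4, 5.
For the next term, n = 6, so the run lengths are 10, 9, 24, 11, 6.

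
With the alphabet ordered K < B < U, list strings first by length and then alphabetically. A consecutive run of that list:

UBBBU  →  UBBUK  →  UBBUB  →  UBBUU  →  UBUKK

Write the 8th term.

UBUBK

Advancing 3 positions from UBUKK through UBUKK → UBUKB → UBUKU reaches term 8.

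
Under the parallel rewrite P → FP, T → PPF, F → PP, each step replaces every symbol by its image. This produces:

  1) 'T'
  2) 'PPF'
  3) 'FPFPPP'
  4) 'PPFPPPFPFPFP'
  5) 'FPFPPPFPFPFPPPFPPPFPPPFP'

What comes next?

Replace each of the 24 characters of FPFPPPFPFPFPPPFPPPFPPPFP in place — PP FP PP FP FP FP PP FP PP FP PP FP FP FP PP FP FP FP PP FP FP FP PP FP — and concatenate.

PPFPPPFPFPFPPPFPPPFPPPFPFPFPPPFPFPFPPPFPFPFPPPFP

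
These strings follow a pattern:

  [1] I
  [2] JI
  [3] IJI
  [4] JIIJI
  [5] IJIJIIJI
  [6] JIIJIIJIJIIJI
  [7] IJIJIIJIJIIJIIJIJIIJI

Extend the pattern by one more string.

Each term (from the third on) is the two preceding terms concatenated in order: term 3 = I·JI = IJI.
Continuing: JIIJIIJIJIIJI · IJIJIIJIJIIJIIJIJIIJI gives term 8.

JIIJIIJIJIIJIIJIJIIJIJIIJIIJIJIIJI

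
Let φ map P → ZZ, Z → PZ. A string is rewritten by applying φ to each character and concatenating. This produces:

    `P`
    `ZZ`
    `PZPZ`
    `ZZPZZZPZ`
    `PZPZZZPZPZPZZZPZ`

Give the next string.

φ(PZPZZZPZPZPZZZPZ) expands symbol-by-symbol to ZZ PZ ZZ PZ PZ PZ ZZ PZ ZZ PZ ZZ PZ PZ PZ ZZ PZ; joining the 16 pieces gives the next term.

ZZPZZZPZPZPZZZPZZZPZZZPZPZPZZZPZ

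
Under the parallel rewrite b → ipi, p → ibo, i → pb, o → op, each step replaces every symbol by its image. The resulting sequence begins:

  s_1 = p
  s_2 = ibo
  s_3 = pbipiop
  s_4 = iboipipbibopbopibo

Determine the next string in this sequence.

pbipioppbibopbiboipipbipiopiboipiopibopbipiop

φ(iboipipbibopbopibo) expands symbol-by-symbol to pb ipi op pb ibo pb ibo ipi pb ipi op ibo ipi op ibo pb ipi op; joining the 18 pieces gives the next term.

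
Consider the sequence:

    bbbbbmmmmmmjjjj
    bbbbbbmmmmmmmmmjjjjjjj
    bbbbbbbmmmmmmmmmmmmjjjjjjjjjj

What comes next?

bbbbbbbbmmmmmmmmmmmmmmmjjjjjjjjjjjjj

Reading off run lengths: b runs 5, 6, 7; m runs 6, 9, 12; j runs 4, 7, 10 — each is linear in n, where the shown terms are n = 2, 3, 4.
Setting n = 5 gives 8, 15, 13 characters in each block.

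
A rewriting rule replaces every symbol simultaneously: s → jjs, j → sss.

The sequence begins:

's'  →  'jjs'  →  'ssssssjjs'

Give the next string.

Apply φ to ssssssjjs symbol by symbol: s→jjs, s→jjs, s→jjs, s→jjs, s→jjs, s→jjs, j→sss, j→sss, s→jjs; joined: jjs jjs jjs jjs jjs jjs sss sss jjs.

jjsjjsjjsjjsjjsjjsssssssjjs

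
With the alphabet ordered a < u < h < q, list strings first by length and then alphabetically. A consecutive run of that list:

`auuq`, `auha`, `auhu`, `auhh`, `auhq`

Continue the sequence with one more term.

Find the rightmost character of auhq below q, bump it to the next letter, and reset everything to its right to a.

auqa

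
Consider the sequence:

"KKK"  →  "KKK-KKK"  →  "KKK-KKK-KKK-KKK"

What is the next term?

Each string is two copies of the previous one joined by '-'.
Doubling KKK-KKK-KKK-KKK with '-' between the halves:

KKK-KKK-KKK-KKK-KKK-KKK-KKK-KKK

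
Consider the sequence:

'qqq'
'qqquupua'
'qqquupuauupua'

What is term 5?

qqquupuauupuauupuauupua

Every step adds uupua to the end: s(k+1) = s(k)·uupua.
From qqquupuauupua, 2 further steps: qqquupuauupua → qqquupuauupuauupua → (answer).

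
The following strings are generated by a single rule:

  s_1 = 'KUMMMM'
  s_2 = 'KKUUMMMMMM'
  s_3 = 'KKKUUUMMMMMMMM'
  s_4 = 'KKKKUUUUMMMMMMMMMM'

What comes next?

Reading off run lengths: K runs 1, 2, 3, 4; U runs 1, 2, 3, 4; M runs 4, 6, 8, 10 — each is linear in n, where the shown terms are n = 2, 3, 4, 5.
Setting n = 6 gives 5, 5, 12 characters in each block.

KKKKKUUUUUMMMMMMMMMMMM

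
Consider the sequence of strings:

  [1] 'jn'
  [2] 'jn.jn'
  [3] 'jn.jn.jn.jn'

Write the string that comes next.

jn.jn.jn.jn.jn.jn.jn.jn

Every step duplicates the string with '.' between the halves.
So the next term is two copies of jn.jn.jn.jn with '.' between the halves.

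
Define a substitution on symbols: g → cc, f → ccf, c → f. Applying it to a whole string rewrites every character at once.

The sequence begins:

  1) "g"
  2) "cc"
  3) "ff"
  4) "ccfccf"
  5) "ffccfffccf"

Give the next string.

Rewriting each symbol of ffccfffccf: f→ccf, f→ccf, c→f, c→f, f→ccf, f→ccf, f→ccf, c→f, c→f, f→ccf, which concatenates to ccf ccf f f ccf ccf ccf f f ccf.

ccfccfffccfccfccfffccf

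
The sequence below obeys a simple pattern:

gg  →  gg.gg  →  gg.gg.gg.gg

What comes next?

gg.gg.gg.gg.gg.gg.gg.gg

Every step duplicates the string with '.' between the halves.
So the next term is two copies of gg.gg.gg.gg with '.' between the halves.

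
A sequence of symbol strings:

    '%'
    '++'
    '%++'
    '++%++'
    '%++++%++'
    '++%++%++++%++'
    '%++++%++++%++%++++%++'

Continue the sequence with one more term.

++%++%++++%++%++++%++++%++%++++%++

This is a Fibonacci-style word recurrence s(k) = s(k−2)·s(k−1): e.g. %·++ = %++.
Continuing: ++%++%++++%++ · %++++%++++%++%++++%++ gives term 8.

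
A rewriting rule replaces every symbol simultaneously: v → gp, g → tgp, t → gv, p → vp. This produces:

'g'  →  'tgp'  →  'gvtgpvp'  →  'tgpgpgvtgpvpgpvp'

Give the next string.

gvtgpvptgpvptgpgpgvtgpvpgpvptgpvpgpvp

Replace each of the 16 characters of tgpgpgvtgpvpgpvp in place — gv tgp vp tgp vp tgp gp gv tgp vp gp vp tgp vp gp vp — and concatenate.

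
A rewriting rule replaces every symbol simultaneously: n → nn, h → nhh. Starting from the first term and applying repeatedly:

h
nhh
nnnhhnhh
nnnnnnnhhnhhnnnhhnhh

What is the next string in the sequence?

Rewriting the 20 symbols of nnnnnnnhhnhhnnnhhnhh one by one yields nn nn nn nn nn nn nn nhh nhh nn nhh nhh nn nn nn nhh nhh nn nhh nhh; concatenated:

nnnnnnnnnnnnnnnhhnhhnnnhhnhhnnnnnnnhhnhhnnnhhnhh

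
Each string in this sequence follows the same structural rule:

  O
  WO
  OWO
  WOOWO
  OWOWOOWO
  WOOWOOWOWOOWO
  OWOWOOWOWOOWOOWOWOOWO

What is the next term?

Each term (from the third on) is the two preceding terms concatenated in order: term 3 = O·WO = OWO.
Continuing: WOOWOOWOWOOWO · OWOWOOWOWOOWOOWOWOOWO gives term 8.

WOOWOOWOWOOWOOWOWOOWOWOOWOOWOWOOWO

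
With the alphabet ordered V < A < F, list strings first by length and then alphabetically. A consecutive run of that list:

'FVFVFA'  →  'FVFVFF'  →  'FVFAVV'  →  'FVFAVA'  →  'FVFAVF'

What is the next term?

Treat FVFAVF as a base-3 numeral over the given alphabet and add one, carrying through any trailing F's.

FVFAAV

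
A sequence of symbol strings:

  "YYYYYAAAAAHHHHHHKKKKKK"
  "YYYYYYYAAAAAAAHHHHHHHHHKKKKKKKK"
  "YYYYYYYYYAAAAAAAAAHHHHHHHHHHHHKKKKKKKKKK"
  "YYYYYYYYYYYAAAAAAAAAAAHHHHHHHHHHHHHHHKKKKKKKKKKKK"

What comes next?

The n-th term is 2n+1 Y's then 2n+1 A's then 3n H's then 2n+2 K's, where the shown terms are n = 2, 3, 4, 5.
Setting n = 6 gives 13, 13, 18, 14 characters in each block.

YYYYYYYYYYYYYAAAAAAAAAAAAAHHHHHHHHHHHHHHHHHHKKKKKKKKKKKKKK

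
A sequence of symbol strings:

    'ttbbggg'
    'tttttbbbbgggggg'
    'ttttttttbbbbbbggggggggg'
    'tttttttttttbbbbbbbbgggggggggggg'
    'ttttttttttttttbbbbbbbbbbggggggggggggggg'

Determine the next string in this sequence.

tttttttttttttttttbbbbbbbbbbbbgggggggggggggggggg

Each string has the form t^{3n-1} b^{2n} g^{3n} (n = 1, 2, …).
At n = 6 the blocks have lengths 17, 12, 18.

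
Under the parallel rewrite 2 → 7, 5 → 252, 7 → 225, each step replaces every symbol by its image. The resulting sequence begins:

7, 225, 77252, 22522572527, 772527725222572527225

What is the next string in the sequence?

φ(772527725222572527225) expands symbol-by-symbol to 225 225 7 252 7 225 225 7 252 7 7 7 252 225 7 252 7 225 7 7 252; joining the 21 pieces gives the next term.

2252257252722522572527772522257252722577252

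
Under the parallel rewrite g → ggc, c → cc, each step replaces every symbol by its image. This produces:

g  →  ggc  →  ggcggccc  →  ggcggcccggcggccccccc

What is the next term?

ggcggcccggcggcccccccggcggcccggcggccccccccccccccc

Applying the rule to each of the 20 symbols of ggcggcccggcggccccccc gives the pieces ggc ggc cc ggc ggc cc cc cc ggc ggc cc ggc ggc cc cc cc cc cc cc cc, which concatenate to the answer.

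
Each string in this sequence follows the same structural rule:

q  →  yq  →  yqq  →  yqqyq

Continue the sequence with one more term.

From term 3 onward, concatenate the last term with the second-to-last: yq·q = yqq, yqq·yq = yqqyq, …
So term 5 is yqqyq·yqq.

yqqyqyqq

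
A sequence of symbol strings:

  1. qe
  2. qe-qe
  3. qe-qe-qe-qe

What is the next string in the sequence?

qe-qe-qe-qe-qe-qe-qe-qe

Each string is two copies of the previous one joined by '-'.
So the next term is two copies of qe-qe-qe-qe with '-' between the halves.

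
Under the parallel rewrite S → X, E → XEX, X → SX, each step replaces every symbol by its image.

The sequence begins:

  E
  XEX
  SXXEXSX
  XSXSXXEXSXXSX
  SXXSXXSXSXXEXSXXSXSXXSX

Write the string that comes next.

XSXSXXSXSXXSXXSXSXXEXSXXSXSXXSXXSXSXXSX

Replace each of the 23 characters of SXXSXXSXSXXEXSXXSXSXXSX in place — X SX SX X SX SX X SX X SX SX XEX SX X SX SX X SX X SX SX X SX — and concatenate.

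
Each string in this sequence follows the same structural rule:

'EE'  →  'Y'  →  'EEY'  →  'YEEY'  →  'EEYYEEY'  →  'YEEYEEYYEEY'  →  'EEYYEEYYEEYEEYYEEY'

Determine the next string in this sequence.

Each term (from the third on) is the two preceding terms concatenated in order: term 3 = EE·Y = EEY.
The next term joins YEEYEEYYEEY and EEYYEEYYEEYEEYYEEY.

YEEYEEYYEEYEEYYEEYYEEYEEYYEEY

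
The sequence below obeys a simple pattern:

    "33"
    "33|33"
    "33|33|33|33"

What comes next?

s(k+1) = s(k)·|·s(k) — each term doubles the last with '|' between the halves.
Doubling 33|33|33|33 with '|' between the halves:

33|33|33|33|33|33|33|33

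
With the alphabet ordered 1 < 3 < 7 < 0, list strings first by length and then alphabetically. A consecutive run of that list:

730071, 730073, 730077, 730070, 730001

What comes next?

Treat 730001 as a base-4 numeral over the given alphabet and add one, carrying through any trailing 0's.

730003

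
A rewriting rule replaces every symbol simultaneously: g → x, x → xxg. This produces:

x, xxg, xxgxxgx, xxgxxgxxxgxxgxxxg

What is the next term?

φ(xxgxxgxxxgxxgxxxg) expands symbol-by-symbol to xxg xxg x xxg xxg x xxg xxg xxg x xxg xxg x xxg xxg xxg x; joining the 17 pieces gives the next term.

xxgxxgxxxgxxgxxxgxxgxxgxxxgxxgxxxgxxgxxgx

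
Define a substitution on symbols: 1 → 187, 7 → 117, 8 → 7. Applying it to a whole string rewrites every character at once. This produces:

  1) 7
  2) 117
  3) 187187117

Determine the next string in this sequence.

18771171877117187187117

Expanding 187187117: 1→187, 8→7, 7→117, 1→187, 8→7, 7→117, 1→187, 1→187, 7→117. Concatenated: 187 7 117 187 7 117 187 187 117.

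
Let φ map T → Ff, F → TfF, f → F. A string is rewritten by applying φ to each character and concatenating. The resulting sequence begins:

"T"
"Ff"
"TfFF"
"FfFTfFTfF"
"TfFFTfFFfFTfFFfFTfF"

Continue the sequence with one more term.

Applying the rule to each of the 19 symbols of TfFFTfFFfFTfFFfFTfF gives the pieces Ff F TfF TfF Ff F TfF TfF F TfF Ff F TfF TfF F TfF Ff F TfF, which concatenate to the answer.

FfFTfFTfFFfFTfFTfFFTfFFfFTfFTfFFTfFFfFTfF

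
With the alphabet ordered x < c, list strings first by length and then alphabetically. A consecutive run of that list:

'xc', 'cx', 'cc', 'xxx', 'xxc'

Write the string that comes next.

xcx

Find the rightmost character of xxc below c, bump it to the next letter, and reset everything to its right to x.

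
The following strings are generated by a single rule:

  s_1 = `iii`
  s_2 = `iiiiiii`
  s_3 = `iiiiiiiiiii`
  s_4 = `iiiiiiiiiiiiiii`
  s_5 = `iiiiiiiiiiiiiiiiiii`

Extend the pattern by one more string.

s(k+1) = i·s(k)·iii, so each term gains i as a prefix and iii as a suffix.
So the next term is i·iiiiiiiiiiiiiiiiiii·iii.

iiiiiiiiiiiiiiiiiiiiiii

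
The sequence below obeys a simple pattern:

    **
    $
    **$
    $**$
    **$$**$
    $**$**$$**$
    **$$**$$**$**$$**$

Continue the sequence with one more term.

Each term (from the third on) is the two preceding terms concatenated in order: term 3 = **·$ = **$.
So term 8 is $**$**$$**$·**$$**$$**$**$$**$.

$**$**$$**$**$$**$$**$**$$**$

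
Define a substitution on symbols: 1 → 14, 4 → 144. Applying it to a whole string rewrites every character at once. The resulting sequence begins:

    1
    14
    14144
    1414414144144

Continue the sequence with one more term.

1414414144144141441414414414144144

Applying the rule to each of the 13 symbols of 1414414144144 gives the pieces 14 144 14 144 144 14 144 14 144 144 14 144 144, which concatenate to the answer.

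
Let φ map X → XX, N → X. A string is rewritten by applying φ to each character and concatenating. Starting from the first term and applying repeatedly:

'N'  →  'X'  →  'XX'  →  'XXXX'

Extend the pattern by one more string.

XXXXXXXX

Expanding XXXX: X→XX, X→XX, X→XX, X→XX. Concatenated: XX XX XX XX.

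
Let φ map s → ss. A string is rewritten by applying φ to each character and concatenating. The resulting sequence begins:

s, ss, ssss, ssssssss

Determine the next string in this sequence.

ssssssssssssssss

Apply φ to ssssssss symbol by symbol: s→ss, s→ss, s→ss, s→ss, s→ss, s→ss, s→ss, s→ss; joined: ss ss ss ss ss ss ss ss.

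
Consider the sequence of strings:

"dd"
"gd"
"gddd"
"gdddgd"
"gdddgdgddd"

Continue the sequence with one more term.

gdddgdgdddgdddgd

This is a Fibonacci-style word recurrence s(k) = s(k−1)·s(k−2): e.g. gd·dd = gddd.
Continuing: gdddgdgddd · gdddgd gives term 6.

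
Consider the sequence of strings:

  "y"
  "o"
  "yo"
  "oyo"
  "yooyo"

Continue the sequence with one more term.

From term 3 onward, concatenate the second-to-last term with the last: y·o = yo, o·yo = oyo, …
The next term joins oyo and yooyo.

oyoyooyo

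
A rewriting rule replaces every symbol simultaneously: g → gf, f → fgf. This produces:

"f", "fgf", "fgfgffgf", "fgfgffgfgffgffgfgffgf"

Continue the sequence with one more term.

Rewriting the 21 symbols of fgfgffgfgffgffgfgffgf one by one yields fgf gf fgf gf fgf fgf gf fgf gf fgf fgf gf fgf fgf gf fgf gf fgf fgf gf fgf; concatenated:

fgfgffgfgffgffgfgffgfgffgffgfgffgffgfgffgfgffgffgfgffgf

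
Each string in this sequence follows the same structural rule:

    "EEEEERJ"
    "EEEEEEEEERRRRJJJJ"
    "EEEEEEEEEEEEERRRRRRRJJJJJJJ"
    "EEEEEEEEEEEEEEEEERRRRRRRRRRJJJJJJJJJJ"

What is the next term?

EEEEEEEEEEEEEEEEEEEEERRRRRRRRRRRRRJJJJJJJJJJJJJ

Each string has the form E^{4n+1} R^{3n-2} J^{3n-2} (n = 1, 2, …).
Setting n = 5 gives 21, 13, 13 characters in each block.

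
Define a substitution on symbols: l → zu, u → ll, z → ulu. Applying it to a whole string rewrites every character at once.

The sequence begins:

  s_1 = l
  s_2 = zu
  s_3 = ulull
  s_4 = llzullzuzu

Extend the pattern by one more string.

Apply φ to llzullzuzu symbol by symbol: l→zu, l→zu, z→ulu, u→ll, l→zu, l→zu, z→ulu, u→ll, z→ulu, u→ll; joined: zu zu ulu ll zu zu ulu ll ulu ll.

zuzuulullzuzuulullulull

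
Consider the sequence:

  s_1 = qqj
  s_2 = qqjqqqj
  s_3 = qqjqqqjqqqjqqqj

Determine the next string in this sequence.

qqjqqqjqqqjqqqjqqqjqqqjqqqjqqqj

Every step duplicates the string with 'q' between the halves.
So the next term is two copies of qqjqqqjqqqjqqqj with 'q' between the halves.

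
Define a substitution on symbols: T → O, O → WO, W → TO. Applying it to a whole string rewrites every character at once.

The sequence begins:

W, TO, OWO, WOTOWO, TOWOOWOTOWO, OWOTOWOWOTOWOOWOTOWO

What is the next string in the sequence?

Rewriting the 20 symbols of OWOTOWOWOTOWOOWOTOWO one by one yields WO TO WO O WO TO WO TO WO O WO TO WO WO TO WO O WO TO WO; concatenated:

WOTOWOOWOTOWOTOWOOWOTOWOWOTOWOOWOTOWO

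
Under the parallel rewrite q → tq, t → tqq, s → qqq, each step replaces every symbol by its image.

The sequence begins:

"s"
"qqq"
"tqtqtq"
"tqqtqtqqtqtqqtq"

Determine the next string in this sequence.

Rewriting the 15 symbols of tqqtqtqqtqtqqtq one by one yields tqq tq tq tqq tq tqq tq tq tqq tq tqq tq tq tqq tq; concatenated:

tqqtqtqtqqtqtqqtqtqtqqtqtqqtqtqtqqtq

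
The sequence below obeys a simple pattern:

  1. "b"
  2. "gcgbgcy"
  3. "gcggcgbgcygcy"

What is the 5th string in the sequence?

Every step adds gcg to the front and gcy to the end of the previous string.
From gcggcgbgcygcy, 2 further steps: gcggcgbgcygcy → gcggcggcgbgcygcygcy → (answer).

gcggcggcggcgbgcygcygcygcy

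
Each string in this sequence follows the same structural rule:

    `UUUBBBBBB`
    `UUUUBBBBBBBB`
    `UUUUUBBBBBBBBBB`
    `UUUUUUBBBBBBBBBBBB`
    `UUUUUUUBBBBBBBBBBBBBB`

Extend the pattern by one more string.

UUUUUUUUBBBBBBBBBBBBBBBB

Term n consists of n U's, followed by 2n B's, where the shown terms are n = 3, 4, 5, 6, 7.
At n = 8 the blocks have lengths 8, 16.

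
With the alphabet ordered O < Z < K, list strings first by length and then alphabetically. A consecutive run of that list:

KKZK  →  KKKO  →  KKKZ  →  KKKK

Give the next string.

OOOOO

KKKK is the last string of length 4, so the next is the first of length 5: O repeated 5 times.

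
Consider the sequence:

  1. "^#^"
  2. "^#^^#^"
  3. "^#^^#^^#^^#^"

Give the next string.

s(k+1) = s(k)·s(k) — each term doubles the last.
One more doubling of ^#^^#^^#^^#^ gives the answer.

^#^^#^^#^^#^^#^^#^^#^^#^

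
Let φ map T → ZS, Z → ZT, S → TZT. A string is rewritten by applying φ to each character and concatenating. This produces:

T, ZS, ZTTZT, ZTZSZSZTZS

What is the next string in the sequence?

Rewriting each symbol of ZTZSZSZTZS: Z→ZT, T→ZS, Z→ZT, S→TZT, Z→ZT, S→TZT, Z→ZT, T→ZS, Z→ZT, S→TZT, which concatenates to ZT ZS ZT TZT ZT TZT ZT ZS ZT TZT.

ZTZSZTTZTZTTZTZTZSZTTZT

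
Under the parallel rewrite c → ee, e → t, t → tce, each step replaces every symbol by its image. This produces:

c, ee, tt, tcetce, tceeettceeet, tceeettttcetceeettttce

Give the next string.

Rewriting the 22 symbols of tceeettttcetceeettttce one by one yields tce ee t t t tce tce tce tce ee t tce ee t t t tce tce tce tce ee t; concatenated:

tceeettttcetcetcetceeettceeettttcetcetcetceeet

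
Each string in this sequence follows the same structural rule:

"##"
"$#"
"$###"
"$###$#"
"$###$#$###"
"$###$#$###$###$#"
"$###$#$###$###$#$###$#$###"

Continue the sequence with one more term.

Each term (from the third on) is the previous term followed by the one before it: term 3 = $#·## = $###.
So term 8 is $###$#$###$###$#$###$#$###·$###$#$###$###$#.

$###$#$###$###$#$###$#$###$###$#$###$###$#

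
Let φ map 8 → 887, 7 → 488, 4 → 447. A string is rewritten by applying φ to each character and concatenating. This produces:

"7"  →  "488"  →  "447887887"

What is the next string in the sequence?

Apply φ to 447887887 symbol by symbol: 4→447, 4→447, 7→488, 8→887, 8→887, 7→488, 8→887, 8→887, 7→488; joined: 447 447 488 887 887 488 887 887 488.

447447488887887488887887488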